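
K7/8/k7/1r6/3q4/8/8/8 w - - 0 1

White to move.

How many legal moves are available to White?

White to move; king on a8.
In check: no.
Legal moves: none.
Count: 0.

0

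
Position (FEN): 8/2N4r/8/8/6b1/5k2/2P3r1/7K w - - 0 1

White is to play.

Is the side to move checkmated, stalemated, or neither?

White to move; white king on h1.
In check: yes, from the black rook on h7.
King squares — g1: attacked by Rg2; g2: attacked by Kf3; h2: attacked by Rg2.
Legal moves for White: none.
In check with no legal moves → checkmate.

checkmate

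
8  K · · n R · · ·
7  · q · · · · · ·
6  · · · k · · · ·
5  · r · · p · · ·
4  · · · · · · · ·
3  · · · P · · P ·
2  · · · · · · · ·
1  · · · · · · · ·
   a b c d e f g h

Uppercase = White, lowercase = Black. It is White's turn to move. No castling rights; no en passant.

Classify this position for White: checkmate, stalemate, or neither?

checkmate

White to move; white king on a8.
In check: yes, from the black queen on b7.
King squares — a7: attacked by Qb7; b7: attacked by Rb5; b8: attacked by Qb7.
Legal moves for White: none.
In check with no legal moves → checkmate.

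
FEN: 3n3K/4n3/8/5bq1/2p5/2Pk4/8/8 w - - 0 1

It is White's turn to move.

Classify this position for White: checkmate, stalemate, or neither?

stalemate

White to move; white king on h8.
In check: no.
King squares — g7: attacked by Qg5; h7: attacked by Bf5; g8: attacked by Qg5.
Legal moves for White: none.
Not in check and no legal moves → stalemate.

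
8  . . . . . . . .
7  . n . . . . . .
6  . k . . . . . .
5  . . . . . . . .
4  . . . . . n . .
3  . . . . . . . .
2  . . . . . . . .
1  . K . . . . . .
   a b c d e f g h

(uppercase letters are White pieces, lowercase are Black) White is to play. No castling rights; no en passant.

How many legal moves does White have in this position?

5

White to move; king on b1.
In check: no.
Legal moves: Kc2, Kb2, Ka2, Kc1, Ka1.
Count: 5.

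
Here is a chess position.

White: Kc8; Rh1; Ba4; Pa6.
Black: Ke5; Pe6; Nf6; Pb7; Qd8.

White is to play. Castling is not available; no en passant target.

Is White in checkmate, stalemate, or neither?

neither

White to move; white king on c8.
In check: yes, from the black queen on d8.
King squares — b7: available; c7: attacked by Qd8; d7: attacked by Nf6; b8: attacked by Qd8; d8: available.
Legal moves for White: Kxd8, Kxb7.
White is in check but has 2 legal moves → neither.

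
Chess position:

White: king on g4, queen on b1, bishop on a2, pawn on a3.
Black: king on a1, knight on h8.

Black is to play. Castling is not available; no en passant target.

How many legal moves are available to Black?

Black to move; king on a1.
In check: yes, from the white queen on b1.
Legal moves: none.
Count: 0.

0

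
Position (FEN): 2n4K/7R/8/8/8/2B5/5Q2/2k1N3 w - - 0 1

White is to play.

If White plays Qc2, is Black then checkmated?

After Qc2: black king on c1; in check: yes, from the white queen on c2.
King squares — b1: attacked by Qc2; d1: attacked by Qc2; b2: attacked by Qc2; c2: attacked by Ne1; d2: attacked by Qc2.
Black has no legal moves → checkmate.

yes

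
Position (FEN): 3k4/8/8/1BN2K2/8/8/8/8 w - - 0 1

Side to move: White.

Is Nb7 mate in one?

no

After Nb7: black king on d8; in check: yes, from the white knight on b7.
Black has 3 legal replies: Kc8, Ke7, Kc7.
In check but a legal move exists → not checkmate.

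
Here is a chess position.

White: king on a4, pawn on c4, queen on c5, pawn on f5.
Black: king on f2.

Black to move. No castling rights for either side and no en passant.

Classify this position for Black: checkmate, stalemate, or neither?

Black to move; black king on f2.
In check: yes, from the white queen on c5.
King squares — e1: available; f1: available; g1: attacked by Qc5; e2: available; g2: available; e3: attacked by Qc5; f3: available; g3: available.
Legal moves for Black: Kg3, Kf3, Kg2, Ke2, Kf1, Ke1.
Black is in check but has 6 legal moves → neither.

neither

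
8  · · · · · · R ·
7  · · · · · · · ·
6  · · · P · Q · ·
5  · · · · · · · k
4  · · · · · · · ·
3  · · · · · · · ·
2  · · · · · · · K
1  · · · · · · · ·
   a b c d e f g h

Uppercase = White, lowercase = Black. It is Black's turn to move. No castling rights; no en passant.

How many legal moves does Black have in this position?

Black to move; king on h5.
In check: no.
Legal moves: none.
Count: 0.

0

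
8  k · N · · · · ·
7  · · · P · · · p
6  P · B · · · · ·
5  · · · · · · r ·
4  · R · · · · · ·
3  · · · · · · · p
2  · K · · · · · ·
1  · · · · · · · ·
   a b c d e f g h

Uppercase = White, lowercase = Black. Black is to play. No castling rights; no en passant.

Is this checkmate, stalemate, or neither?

checkmate

Black to move; black king on a8.
In check: yes, from the white bishop on c6.
King squares — a7: attacked by Nc8; b7: attacked by Rb4; b8: attacked by Rb4.
Legal moves for Black: none.
In check with no legal moves → checkmate.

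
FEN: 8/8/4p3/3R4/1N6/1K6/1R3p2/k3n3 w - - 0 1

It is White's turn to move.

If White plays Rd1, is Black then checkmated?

After Rd1: black king on a1; in check: yes, from the white rook on d1.
King squares — b1: attacked by Rd1; a2: attacked by Rb2; b2: attacked by Kb3.
Black has no legal moves → checkmate.

yes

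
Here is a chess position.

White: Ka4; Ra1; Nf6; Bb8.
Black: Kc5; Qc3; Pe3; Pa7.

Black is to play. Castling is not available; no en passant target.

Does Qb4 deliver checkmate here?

After Qb4: white king on a4; in check: yes, from the black queen on b4.
King squares — a3: attacked by Qb4; b3: attacked by Qb4; b4: attacked by Kc5; a5: attacked by Qb4; b5: attacked by Qb4.
White has no legal moves → checkmate.

yes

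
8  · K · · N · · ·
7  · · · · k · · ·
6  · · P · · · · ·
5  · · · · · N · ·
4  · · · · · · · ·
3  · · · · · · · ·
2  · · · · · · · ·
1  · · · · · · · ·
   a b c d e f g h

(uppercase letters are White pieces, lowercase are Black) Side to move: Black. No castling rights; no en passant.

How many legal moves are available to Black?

5

Black to move; king on e7.
In check: yes, from the white knight on f5.
Legal moves: Kf8, Kxe8, Kd8, Kf7, Ke6.
Count: 5.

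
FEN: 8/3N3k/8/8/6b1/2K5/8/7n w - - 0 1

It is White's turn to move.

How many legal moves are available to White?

14

White to move; king on c3.
In check: no.
Legal moves: Nf8+, Nb8, Nf6+, Nb6, Ne5, Nc5, Kd4, Kc4, Kb4, Kd3, Kb3, Kd2, Kc2, Kb2.
Count: 14.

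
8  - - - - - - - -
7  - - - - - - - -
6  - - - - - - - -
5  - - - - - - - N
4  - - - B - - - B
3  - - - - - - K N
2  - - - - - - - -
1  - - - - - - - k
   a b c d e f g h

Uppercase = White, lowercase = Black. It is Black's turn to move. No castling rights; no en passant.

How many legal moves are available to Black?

Black to move; king on h1.
In check: no.
Legal moves: none.
Count: 0.

0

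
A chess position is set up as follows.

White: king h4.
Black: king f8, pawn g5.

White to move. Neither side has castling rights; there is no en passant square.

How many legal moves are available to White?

5

White to move; king on h4.
In check: yes, from the black pawn on g5.
Legal moves: Kh5, Kxg5, Kg4, Kh3, Kg3.
Count: 5.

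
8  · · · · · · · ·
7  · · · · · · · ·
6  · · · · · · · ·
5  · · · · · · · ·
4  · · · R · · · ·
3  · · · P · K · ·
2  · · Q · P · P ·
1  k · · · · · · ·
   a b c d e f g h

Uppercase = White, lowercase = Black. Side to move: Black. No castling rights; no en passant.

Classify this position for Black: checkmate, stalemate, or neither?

stalemate

Black to move; black king on a1.
In check: no.
King squares — b1: attacked by Qc2; a2: attacked by Qc2; b2: attacked by Qc2.
Legal moves for Black: none.
Not in check and no legal moves → stalemate.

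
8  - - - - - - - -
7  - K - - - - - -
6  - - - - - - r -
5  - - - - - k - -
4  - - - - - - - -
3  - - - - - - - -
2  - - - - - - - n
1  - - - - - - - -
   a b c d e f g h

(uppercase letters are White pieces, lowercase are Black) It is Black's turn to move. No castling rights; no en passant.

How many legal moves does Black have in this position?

Black to move; king on f5.
In check: no.
Legal moves: Rg8, Rg7+, Rh6, Rf6, Re6, Rd6, Rc6, Rb6+, Ra6, Rg5, Rg4, Rg3, Rg2, Rg1, Kf6, Ke6, Kg5, Ke5, Kg4, Kf4, Ke4, Ng4, Nf3, Nf1.
Count: 24.

24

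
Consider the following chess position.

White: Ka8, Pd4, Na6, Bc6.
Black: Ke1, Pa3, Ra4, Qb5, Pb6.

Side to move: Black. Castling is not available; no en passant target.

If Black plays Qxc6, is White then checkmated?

After Qxc6: white king on a8; in check: yes, from the black queen on c6.
White has 2 legal replies: Kb8, Ka7.
In check but a legal move exists → not checkmate.

no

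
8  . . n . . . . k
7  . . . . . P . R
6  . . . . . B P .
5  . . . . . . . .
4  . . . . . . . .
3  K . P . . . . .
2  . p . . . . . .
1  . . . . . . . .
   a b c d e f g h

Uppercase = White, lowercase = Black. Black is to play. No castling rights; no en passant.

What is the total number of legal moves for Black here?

Black to move; king on h8.
In check: yes, from the white bishop on f6 and the white rook on h7.
Legal moves: none.
Count: 0.

0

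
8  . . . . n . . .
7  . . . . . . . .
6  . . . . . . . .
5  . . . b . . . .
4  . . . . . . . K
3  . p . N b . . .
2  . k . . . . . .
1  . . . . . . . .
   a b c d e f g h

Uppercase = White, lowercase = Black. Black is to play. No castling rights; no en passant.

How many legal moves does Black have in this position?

Black to move; king on b2.
In check: yes, from the white knight on d3.
Legal moves: Kc3, Ka3, Kc2, Ka2, Kb1, Ka1.
Count: 6.

6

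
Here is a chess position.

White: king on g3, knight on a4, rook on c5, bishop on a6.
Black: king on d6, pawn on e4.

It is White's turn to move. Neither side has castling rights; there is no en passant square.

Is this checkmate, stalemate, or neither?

neither

White to move; white king on g3.
In check: no.
Legal moves for White include: Bc8, Bb7, Bb5, Bc4, Bd3, Be2, Bf1, Rc8, Rc7, Rc6+, Rh5, Rg5, Rf5, Re5, Rd5+, Rb5, Ra5, Rc4, ... (list truncated; more exist).
White has legal moves and is not in check → neither.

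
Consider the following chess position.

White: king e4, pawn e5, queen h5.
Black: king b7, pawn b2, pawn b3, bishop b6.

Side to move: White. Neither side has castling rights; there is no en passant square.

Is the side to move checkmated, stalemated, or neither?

neither

White to move; white king on e4.
In check: no.
Legal moves for White include: Qh8, Qe8, Qh7+, Qf7+, Qh6, Qg6, Qg5, Qf5, Qh4, Qg4, Qh3, Qf3, Qh2, Qe2, Qh1, Qd1, Kf5, Kd5, ... (list truncated; more exist).
White has legal moves and is not in check → neither.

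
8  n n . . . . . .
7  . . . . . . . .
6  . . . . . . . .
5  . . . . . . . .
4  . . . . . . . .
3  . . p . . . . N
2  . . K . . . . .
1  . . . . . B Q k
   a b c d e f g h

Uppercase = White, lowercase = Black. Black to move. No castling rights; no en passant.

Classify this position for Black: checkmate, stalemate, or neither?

checkmate

Black to move; black king on h1.
In check: yes, from the white queen on g1.
King squares — g1: attacked by Nh3; g2: attacked by Bf1; h2: attacked by Qg1.
Legal moves for Black: none.
In check with no legal moves → checkmate.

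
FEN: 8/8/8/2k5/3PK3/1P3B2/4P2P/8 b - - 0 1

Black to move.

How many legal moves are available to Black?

5

Black to move; king on c5.
In check: yes, from the white pawn on d4.
Legal moves: Kd6, Kc6, Kb6, Kb5, Kb4.
Count: 5.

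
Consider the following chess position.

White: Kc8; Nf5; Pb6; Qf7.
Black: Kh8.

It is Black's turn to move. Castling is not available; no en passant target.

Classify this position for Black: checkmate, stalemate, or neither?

Black to move; black king on h8.
In check: no.
King squares — g7: attacked by Nf5; h7: attacked by Qf7; g8: attacked by Qf7.
Legal moves for Black: none.
Not in check and no legal moves → stalemate.

stalemate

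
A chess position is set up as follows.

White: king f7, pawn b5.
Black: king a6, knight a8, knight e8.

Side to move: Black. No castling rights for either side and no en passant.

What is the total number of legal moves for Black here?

5

Black to move; king on a6.
In check: yes, from the white pawn on b5.
Legal moves: Kb7, Ka7, Kb6, Kxb5, Ka5.
Count: 5.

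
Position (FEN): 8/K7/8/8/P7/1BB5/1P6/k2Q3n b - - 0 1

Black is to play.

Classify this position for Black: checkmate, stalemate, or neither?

checkmate

Black to move; black king on a1.
In check: yes, from the white queen on d1.
King squares — b1: attacked by Qd1; a2: attacked by Bb3; b2: attacked by Bc3.
Legal moves for Black: none.
In check with no legal moves → checkmate.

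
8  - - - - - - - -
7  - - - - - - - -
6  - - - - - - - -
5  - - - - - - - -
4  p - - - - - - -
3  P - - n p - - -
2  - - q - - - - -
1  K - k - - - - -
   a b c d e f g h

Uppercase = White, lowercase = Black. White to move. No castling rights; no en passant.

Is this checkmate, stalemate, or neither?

White to move; white king on a1.
In check: no.
King squares — b1: attacked by Kc1; a2: attacked by Qc2; b2: attacked by Kc1.
Legal moves for White: none.
Not in check and no legal moves → stalemate.

stalemate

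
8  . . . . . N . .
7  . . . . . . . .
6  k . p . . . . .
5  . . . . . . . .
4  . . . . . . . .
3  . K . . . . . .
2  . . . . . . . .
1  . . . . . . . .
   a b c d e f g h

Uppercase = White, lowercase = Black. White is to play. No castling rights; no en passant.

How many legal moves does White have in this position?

White to move; king on b3.
In check: no.
Legal moves: Nh7, Nd7, Ng6, Ne6, Kc4, Kb4, Ka4, Kc3, Ka3, Kc2, Kb2, Ka2.
Count: 12.

12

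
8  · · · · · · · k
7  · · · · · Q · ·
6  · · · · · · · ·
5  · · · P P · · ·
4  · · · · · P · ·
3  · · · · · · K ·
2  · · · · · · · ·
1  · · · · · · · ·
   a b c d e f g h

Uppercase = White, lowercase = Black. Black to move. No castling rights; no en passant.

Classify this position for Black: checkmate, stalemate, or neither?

stalemate

Black to move; black king on h8.
In check: no.
King squares — g7: attacked by Qf7; h7: attacked by Qf7; g8: attacked by Qf7.
Legal moves for Black: none.
Not in check and no legal moves → stalemate.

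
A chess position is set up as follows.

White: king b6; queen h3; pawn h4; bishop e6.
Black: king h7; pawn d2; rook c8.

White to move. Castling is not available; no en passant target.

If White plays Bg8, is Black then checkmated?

no

After Bg8: black king on h7; in check: yes, from the white bishop on g8.
Black has 6 legal replies: Kh8, Kxg8, Kg7, Kh6, Kg6, Rxg8.
In check but a legal move exists → not checkmate.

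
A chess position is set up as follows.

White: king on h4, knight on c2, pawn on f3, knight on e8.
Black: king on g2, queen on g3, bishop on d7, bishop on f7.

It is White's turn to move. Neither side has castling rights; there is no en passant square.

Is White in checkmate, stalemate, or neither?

checkmate

White to move; white king on h4.
In check: yes, from the black queen on g3.
King squares — g3: attacked by Kg2; h3: attacked by Kg2; g4: attacked by Qg3; g5: attacked by Qg3; h5: attacked by Bf7.
Legal moves for White: none.
In check with no legal moves → checkmate.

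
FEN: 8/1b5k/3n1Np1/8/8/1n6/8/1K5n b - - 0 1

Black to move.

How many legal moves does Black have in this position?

3

Black to move; king on h7.
In check: yes, from the white knight on f6.
Legal moves: Kh8, Kg7, Kh6.
Count: 3.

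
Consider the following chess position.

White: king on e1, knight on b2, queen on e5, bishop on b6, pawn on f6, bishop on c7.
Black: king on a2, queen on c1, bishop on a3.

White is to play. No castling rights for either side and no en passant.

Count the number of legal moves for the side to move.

3

White to move; king on e1.
In check: yes, from the black queen on c1.
Legal moves: Kf2, Ke2, Nd1.
Count: 3.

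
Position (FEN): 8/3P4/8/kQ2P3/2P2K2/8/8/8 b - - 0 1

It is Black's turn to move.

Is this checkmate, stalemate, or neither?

checkmate

Black to move; black king on a5.
In check: yes, from the white queen on b5.
King squares — a4: attacked by Qb5; b4: attacked by Qb5; b5: attacked by Pc4; a6: attacked by Qb5; b6: attacked by Qb5.
Legal moves for Black: none.
In check with no legal moves → checkmate.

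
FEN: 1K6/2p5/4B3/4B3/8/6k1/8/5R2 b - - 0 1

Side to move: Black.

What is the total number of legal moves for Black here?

Black to move; king on g3.
In check: yes, from the white bishop on e5.
Legal moves: Kh4, Kg2.
Count: 2.

2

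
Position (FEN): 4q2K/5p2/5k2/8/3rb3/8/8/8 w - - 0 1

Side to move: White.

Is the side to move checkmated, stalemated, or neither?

checkmate

White to move; white king on h8.
In check: yes, from the black queen on e8.
King squares — g7: attacked by Kf6; h7: attacked by Be4; g8: attacked by Qe8.
Legal moves for White: none.
In check with no legal moves → checkmate.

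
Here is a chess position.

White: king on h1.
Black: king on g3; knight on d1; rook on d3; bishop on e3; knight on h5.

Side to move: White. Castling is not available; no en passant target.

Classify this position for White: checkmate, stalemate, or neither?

White to move; white king on h1.
In check: no.
King squares — g1: attacked by Be3; g2: attacked by Kg3; h2: attacked by Kg3.
Legal moves for White: none.
Not in check and no legal moves → stalemate.

stalemate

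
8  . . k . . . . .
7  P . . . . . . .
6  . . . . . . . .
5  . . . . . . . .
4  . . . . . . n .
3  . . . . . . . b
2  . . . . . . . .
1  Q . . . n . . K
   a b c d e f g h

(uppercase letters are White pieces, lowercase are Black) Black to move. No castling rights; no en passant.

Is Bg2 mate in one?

no

After Bg2: white king on h1; in check: yes, from the black bishop on g2.
White has 1 legal reply: Kg1.
In check but a legal move exists → not checkmate.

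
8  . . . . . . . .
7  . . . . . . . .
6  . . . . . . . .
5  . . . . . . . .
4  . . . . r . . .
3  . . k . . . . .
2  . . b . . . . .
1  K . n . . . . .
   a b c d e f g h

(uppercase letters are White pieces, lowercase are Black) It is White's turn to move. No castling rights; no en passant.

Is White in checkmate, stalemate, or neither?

White to move; white king on a1.
In check: no.
King squares — b1: attacked by Bc2; a2: attacked by Nc1; b2: attacked by Kc3.
Legal moves for White: none.
Not in check and no legal moves → stalemate.

stalemate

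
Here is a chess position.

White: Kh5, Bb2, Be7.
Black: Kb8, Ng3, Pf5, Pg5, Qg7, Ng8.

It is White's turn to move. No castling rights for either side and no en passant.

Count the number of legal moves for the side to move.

0

White to move; king on h5.
In check: yes, from the black knight on g3.
Legal moves: none.
Count: 0.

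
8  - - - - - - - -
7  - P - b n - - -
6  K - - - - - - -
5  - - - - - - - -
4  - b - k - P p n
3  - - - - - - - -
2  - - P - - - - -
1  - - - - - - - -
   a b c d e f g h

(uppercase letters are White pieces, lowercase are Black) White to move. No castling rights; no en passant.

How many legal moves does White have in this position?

White to move; king on a6.
In check: no.
Legal moves: Ka7, Kb6, b8=Q, b8=R, b8=B, b8=N, f5, c3+, c4.
Count: 9.

9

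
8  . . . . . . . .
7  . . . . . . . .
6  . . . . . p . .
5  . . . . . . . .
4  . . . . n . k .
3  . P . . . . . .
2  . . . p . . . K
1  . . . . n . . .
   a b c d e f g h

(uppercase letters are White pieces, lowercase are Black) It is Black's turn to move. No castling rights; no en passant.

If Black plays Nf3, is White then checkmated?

After Nf3: white king on h2; in check: yes, from the black knight on f3.
White has 2 legal replies: Kg2, Kh1.
In check but a legal move exists → not checkmate.

no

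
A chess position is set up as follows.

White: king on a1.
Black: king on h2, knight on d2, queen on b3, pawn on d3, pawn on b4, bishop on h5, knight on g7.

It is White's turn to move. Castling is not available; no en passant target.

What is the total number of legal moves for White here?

White to move; king on a1.
In check: no.
Legal moves: none.
Count: 0.

0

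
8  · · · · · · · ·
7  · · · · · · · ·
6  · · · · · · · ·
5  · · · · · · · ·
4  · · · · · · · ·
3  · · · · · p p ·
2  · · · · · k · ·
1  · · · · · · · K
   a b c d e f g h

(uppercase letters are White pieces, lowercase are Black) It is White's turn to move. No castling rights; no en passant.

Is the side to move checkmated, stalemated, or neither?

stalemate

White to move; white king on h1.
In check: no.
King squares — g1: attacked by Kf2; g2: attacked by Kf2; h2: attacked by Pg3.
Legal moves for White: none.
Not in check and no legal moves → stalemate.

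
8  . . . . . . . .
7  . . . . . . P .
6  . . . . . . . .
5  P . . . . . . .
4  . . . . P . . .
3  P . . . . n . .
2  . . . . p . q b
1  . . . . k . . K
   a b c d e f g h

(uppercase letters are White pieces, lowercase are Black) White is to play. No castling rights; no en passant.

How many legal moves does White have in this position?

1

White to move; king on h1.
In check: yes, from the black queen on g2.
Legal moves: Kxg2.
Count: 1.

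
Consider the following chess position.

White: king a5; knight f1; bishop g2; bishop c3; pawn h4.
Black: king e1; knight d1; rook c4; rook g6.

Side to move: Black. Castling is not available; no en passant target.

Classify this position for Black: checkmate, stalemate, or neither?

Black to move; black king on e1.
In check: yes, from the white bishop on c3.
Legal moves for Black: Kf2, Ke2, Rxc3, Nxc3.
Black is in check but has 4 legal moves → neither.

neither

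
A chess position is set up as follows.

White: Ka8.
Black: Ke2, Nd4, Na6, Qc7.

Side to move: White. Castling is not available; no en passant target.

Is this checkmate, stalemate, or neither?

White to move; white king on a8.
In check: no.
King squares — a7: attacked by Qc7; b7: attacked by Qc7; b8: attacked by Na6.
Legal moves for White: none.
Not in check and no legal moves → stalemate.

stalemate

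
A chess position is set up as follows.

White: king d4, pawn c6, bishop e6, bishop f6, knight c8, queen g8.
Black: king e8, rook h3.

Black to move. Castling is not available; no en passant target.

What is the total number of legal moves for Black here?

0

Black to move; king on e8.
In check: yes, from the white queen on g8.
Legal moves: none.
Count: 0.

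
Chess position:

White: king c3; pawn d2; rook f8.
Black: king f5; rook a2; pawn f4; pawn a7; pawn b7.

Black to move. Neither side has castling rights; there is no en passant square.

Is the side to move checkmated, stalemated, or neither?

neither

Black to move; black king on f5.
In check: yes, from the white rook on f8.
King squares — e4: available; f4: own pawn; g4: available; e5: available; g5: available; e6: available; f6: attacked by Rf8; g6: available.
Legal moves for Black: Kg6, Ke6, Kg5, Ke5, Kg4, Ke4.
Black is in check but has 6 legal moves → neither.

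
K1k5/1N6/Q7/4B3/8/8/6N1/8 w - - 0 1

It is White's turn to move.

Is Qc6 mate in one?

After Qc6: black king on c8; in check: yes, from the white queen on c6.
King squares — b7: attacked by Qc6; c7: attacked by Be5; d7: attacked by Qc6; b8: attacked by Be5; d8: attacked by Nb7.
Black has no legal moves → checkmate.

yes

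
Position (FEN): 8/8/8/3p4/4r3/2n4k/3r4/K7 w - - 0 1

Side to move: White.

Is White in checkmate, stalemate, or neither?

White to move; white king on a1.
In check: no.
King squares — b1: attacked by Nc3; a2: attacked by Rd2; b2: attacked by Rd2.
Legal moves for White: none.
Not in check and no legal moves → stalemate.

stalemate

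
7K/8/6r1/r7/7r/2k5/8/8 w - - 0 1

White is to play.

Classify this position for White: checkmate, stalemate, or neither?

checkmate

White to move; white king on h8.
In check: yes, from the black rook on h4.
King squares — g7: attacked by Rg6; h7: attacked by Rh4; g8: attacked by Rg6.
Legal moves for White: none.
In check with no legal moves → checkmate.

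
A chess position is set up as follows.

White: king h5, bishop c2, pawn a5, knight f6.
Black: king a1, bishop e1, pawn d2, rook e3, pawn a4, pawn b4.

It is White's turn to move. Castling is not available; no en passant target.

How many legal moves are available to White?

21

White to move; king on h5.
In check: no.
Legal moves: Ng8, Ne8, Nh7, Nd7, Nd5, Ng4, Ne4, Kh6, Kg6, Kg5, Kg4, Bh7, Bg6, Bf5, Be4, Bxa4, Bd3, Bb3, Bd1, Bb1, a6.
Count: 21.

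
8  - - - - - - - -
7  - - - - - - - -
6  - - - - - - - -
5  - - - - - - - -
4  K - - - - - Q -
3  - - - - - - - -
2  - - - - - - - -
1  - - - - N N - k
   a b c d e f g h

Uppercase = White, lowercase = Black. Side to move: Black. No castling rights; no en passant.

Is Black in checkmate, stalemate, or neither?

stalemate

Black to move; black king on h1.
In check: no.
King squares — g1: attacked by Qg4; g2: attacked by Ne1; h2: attacked by Nf1.
Legal moves for Black: none.
Not in check and no legal moves → stalemate.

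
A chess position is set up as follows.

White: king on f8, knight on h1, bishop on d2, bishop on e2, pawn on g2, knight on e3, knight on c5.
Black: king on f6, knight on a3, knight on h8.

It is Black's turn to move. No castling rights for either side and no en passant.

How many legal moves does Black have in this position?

Black to move; king on f6.
In check: no.
Legal moves: Nf7, Ng6+, Kg6, Kg5, Ke5, Nb5, Nc4, Nc2, Nb1.
Count: 9.

9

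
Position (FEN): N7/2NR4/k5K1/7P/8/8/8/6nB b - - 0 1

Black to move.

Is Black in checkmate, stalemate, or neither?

neither

Black to move; black king on a6.
In check: yes, from the white knight on c7.
King squares — a5: available; b5: attacked by Nc7; b6: attacked by Na8; a7: available; b7: attacked by Bh1.
Legal moves for Black: Ka7, Ka5.
Black is in check but has 2 legal moves → neither.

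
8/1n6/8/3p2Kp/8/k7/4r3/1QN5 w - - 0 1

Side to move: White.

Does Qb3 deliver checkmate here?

yes

After Qb3: black king on a3; in check: yes, from the white queen on b3.
King squares — a2: attacked by Nc1; b2: attacked by Qb3; b3: attacked by Nc1; a4: attacked by Qb3; b4: attacked by Qb3.
Black has no legal moves → checkmate.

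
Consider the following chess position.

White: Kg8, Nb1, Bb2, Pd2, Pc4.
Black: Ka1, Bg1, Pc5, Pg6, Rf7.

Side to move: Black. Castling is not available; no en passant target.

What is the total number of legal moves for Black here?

Black to move; king on a1.
In check: yes, from the white bishop on b2.
Legal moves: Kxb2, Ka2, Kxb1.
Count: 3.

3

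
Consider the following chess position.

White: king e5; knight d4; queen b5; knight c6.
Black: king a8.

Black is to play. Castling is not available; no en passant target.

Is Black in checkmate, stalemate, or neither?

stalemate

Black to move; black king on a8.
In check: no.
King squares — a7: attacked by Nc6; b7: attacked by Qb5; b8: attacked by Qb5.
Legal moves for Black: none.
Not in check and no legal moves → stalemate.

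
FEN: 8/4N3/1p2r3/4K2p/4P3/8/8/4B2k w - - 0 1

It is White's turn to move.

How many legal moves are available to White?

White to move; king on e5.
In check: yes, from the black rook on e6.
Legal moves: Kxe6, Kf5, Kd5, Kf4, Kd4.
Count: 5.

5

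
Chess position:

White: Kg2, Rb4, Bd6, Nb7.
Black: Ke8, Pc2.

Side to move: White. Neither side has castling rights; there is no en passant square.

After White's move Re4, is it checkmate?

After Re4: black king on e8; in check: yes, from the white rook on e4.
Black has 2 legal replies: Kf7, Kd7.
In check but a legal move exists → not checkmate.

no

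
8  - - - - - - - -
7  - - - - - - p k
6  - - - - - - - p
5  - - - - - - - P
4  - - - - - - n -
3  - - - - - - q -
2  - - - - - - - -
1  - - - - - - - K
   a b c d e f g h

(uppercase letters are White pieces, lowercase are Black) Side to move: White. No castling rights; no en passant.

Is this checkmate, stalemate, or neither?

stalemate

White to move; white king on h1.
In check: no.
King squares — g1: attacked by Qg3; g2: attacked by Qg3; h2: attacked by Qg3.
Legal moves for White: none.
Not in check and no legal moves → stalemate.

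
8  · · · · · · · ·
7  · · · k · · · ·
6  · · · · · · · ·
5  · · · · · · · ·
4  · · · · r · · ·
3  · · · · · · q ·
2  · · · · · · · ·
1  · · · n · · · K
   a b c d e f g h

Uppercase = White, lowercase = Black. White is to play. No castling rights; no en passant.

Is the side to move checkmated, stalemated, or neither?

stalemate

White to move; white king on h1.
In check: no.
King squares — g1: attacked by Qg3; g2: attacked by Qg3; h2: attacked by Qg3.
Legal moves for White: none.
Not in check and no legal moves → stalemate.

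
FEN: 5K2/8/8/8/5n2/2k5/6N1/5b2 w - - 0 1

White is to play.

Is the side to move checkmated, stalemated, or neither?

White to move; white king on f8.
In check: no.
Legal moves for White: Kg8, Ke8, Kg7, Kf7, Ke7, Nh4, Nxf4, Ne3, Ne1.
White has 9 legal moves and is not in check → neither.

neither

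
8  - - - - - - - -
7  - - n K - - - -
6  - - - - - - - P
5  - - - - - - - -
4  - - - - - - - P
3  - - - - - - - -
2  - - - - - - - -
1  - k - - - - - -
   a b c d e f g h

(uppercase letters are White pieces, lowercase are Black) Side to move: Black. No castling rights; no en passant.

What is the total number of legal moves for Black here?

11

Black to move; king on b1.
In check: no.
Legal moves: Ne8, Na8, Ne6, Na6, Nd5, Nb5, Kc2, Kb2, Ka2, Kc1, Ka1.
Count: 11.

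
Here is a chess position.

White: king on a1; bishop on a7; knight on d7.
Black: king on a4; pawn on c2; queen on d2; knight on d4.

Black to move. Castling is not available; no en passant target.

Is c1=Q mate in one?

After c1=Q: white king on a1; in check: yes, from the black queen on c1.
King squares — b1: attacked by Qc1; a2: attacked by Qd2; b2: attacked by Qc1.
White has no legal moves → checkmate.

yes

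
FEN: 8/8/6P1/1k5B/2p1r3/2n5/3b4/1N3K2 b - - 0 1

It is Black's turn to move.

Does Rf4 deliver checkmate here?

no

After Rf4: white king on f1; in check: yes, from the black rook on f4.
White has 3 legal replies: Kg2, Kg1, Bf3.
In check but a legal move exists → not checkmate.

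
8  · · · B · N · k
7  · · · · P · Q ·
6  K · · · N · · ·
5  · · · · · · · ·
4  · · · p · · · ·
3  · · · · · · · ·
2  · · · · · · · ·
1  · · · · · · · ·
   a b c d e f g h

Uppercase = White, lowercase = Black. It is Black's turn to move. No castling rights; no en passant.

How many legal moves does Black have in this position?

0

Black to move; king on h8.
In check: yes, from the white queen on g7.
Legal moves: none.
Count: 0.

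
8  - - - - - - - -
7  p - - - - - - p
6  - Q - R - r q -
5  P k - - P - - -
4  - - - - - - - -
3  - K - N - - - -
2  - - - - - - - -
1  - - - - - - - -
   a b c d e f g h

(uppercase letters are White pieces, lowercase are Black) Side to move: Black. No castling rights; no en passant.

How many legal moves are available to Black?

Black to move; king on b5.
In check: yes, from the white queen on b6.
Legal moves: axb6.
Count: 1.

1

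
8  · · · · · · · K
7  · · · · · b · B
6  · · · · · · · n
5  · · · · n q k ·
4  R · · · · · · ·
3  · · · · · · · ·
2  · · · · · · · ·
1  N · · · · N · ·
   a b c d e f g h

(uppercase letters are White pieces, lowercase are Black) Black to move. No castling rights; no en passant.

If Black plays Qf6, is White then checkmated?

yes

After Qf6: white king on h8; in check: yes, from the black queen on f6.
King squares — g7: attacked by Qf6; h7: own bishop; g8: attacked by Nh6.
White has no legal moves → checkmate.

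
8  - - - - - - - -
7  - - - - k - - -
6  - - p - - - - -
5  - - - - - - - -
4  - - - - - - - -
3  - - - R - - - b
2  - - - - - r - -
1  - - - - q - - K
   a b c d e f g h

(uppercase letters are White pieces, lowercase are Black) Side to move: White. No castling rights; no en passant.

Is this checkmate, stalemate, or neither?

White to move; white king on h1.
In check: yes, from the black queen on e1.
King squares — g1: attacked by Qe1; g2: attacked by Rf2; h2: attacked by Rf2.
Legal moves for White: none.
In check with no legal moves → checkmate.

checkmate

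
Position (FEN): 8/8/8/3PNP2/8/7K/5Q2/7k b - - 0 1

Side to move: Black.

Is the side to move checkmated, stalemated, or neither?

stalemate

Black to move; black king on h1.
In check: no.
King squares — g1: attacked by Qf2; g2: attacked by Qf2; h2: attacked by Qf2.
Legal moves for Black: none.
Not in check and no legal moves → stalemate.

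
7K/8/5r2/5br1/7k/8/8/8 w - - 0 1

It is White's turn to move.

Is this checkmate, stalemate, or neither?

stalemate

White to move; white king on h8.
In check: no.
King squares — g7: attacked by Rg5; h7: attacked by Bf5; g8: attacked by Rg5.
Legal moves for White: none.
Not in check and no legal moves → stalemate.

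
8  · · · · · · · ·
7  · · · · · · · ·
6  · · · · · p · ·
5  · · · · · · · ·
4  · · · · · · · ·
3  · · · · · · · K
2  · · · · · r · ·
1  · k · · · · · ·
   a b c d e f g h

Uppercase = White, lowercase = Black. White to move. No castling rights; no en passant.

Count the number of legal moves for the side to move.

White to move; king on h3.
In check: no.
Legal moves: Kh4, Kg4, Kg3.
Count: 3.

3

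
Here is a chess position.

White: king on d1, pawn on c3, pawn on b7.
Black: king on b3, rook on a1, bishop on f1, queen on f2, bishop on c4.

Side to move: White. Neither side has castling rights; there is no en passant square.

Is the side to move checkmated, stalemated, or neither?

checkmate

White to move; white king on d1.
In check: yes, from the black rook on a1.
King squares — c1: attacked by Ra1; e1: attacked by Ra1; c2: attacked by Qf2; d2: attacked by Qf2; e2: attacked by Bf1.
Legal moves for White: none.
In check with no legal moves → checkmate.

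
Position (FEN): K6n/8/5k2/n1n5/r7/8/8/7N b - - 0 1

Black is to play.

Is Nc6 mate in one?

After Nc6: white king on a8; in check: yes, from the black rook on a4.
King squares — a7: attacked by Ra4; b7: attacked by Nc5; b8: attacked by Nc6.
White has no legal moves → checkmate.

yes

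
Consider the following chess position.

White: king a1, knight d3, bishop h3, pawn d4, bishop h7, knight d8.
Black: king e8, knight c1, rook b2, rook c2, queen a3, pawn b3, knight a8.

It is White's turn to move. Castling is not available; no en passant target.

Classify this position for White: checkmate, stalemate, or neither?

checkmate

White to move; white king on a1.
In check: yes, from the black queen on a3.
King squares — b1: attacked by Rb2; a2: attacked by Nc1; b2: attacked by Rc2.
Legal moves for White: none.
In check with no legal moves → checkmate.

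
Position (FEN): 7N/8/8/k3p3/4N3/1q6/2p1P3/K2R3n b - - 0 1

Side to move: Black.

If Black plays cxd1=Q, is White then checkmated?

yes

After cxd1=Q: white king on a1; in check: yes, from the black queen on d1.
King squares — b1: attacked by Qd1; a2: attacked by Qb3; b2: attacked by Qb3.
White has no legal moves → checkmate.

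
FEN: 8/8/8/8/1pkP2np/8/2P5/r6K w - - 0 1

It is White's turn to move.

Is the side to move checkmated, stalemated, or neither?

neither

White to move; white king on h1.
In check: yes, from the black rook on a1.
King squares — g1: attacked by Ra1; g2: available; h2: attacked by Ng4.
Legal moves for White: Kg2.
White is in check but has 1 legal move → neither.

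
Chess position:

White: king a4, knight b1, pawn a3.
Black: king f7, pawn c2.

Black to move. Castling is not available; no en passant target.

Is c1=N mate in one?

After c1=N: white king on a4; in check: no.
White is not in check, so this cannot be checkmate.

no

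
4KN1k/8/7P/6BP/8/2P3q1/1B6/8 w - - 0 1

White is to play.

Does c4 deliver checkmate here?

no

After c4: black king on h8; in check: yes, from the white bishop on b2.
Black has 3 legal replies: Kg8, Qe5+, Qc3.
In check but a legal move exists → not checkmate.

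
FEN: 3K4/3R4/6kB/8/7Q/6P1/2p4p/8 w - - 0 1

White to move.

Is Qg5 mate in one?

After Qg5: black king on g6; in check: yes, from the white queen on g5.
King squares — f5: attacked by Qg5; g5: attacked by Bh6; h5: attacked by Qg5; f6: attacked by Qg5; h6: attacked by Qg5; f7: attacked by Rd7; g7: attacked by Qg5; h7: attacked by Rd7.
Black has no legal moves → checkmate.

yes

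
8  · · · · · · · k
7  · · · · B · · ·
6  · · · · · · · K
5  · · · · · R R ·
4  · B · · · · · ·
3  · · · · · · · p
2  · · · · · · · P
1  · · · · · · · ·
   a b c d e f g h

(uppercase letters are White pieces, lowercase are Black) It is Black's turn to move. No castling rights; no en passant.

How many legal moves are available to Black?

Black to move; king on h8.
In check: no.
Legal moves: none.
Count: 0.

0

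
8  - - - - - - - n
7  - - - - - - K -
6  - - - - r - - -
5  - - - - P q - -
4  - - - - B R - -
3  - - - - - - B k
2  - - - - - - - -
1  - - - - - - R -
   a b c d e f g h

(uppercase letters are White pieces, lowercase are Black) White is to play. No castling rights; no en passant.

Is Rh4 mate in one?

yes

After Rh4: black king on h3; in check: yes, from the white rook on h4.
King squares — g2: attacked by Rg1; h2: attacked by Bg3; g3: attacked by Rg1; g4: attacked by Rh4; h4: attacked by Bg3.
Black has no legal moves → checkmate.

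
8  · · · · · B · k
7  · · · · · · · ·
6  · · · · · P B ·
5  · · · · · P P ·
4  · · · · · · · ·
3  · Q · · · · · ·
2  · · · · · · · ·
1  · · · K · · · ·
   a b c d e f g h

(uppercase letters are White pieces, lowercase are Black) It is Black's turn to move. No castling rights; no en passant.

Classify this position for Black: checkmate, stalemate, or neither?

stalemate

Black to move; black king on h8.
In check: no.
King squares — g7: attacked by Pf6; h7: attacked by Bg6; g8: attacked by Qb3.
Legal moves for Black: none.
Not in check and no legal moves → stalemate.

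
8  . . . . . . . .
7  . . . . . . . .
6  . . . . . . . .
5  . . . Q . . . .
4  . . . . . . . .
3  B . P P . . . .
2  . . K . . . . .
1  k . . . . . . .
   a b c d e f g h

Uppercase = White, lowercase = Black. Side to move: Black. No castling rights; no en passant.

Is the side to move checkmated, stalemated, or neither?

stalemate

Black to move; black king on a1.
In check: no.
King squares — b1: attacked by Kc2; a2: attacked by Qd5; b2: attacked by Kc2.
Legal moves for Black: none.
Not in check and no legal moves → stalemate.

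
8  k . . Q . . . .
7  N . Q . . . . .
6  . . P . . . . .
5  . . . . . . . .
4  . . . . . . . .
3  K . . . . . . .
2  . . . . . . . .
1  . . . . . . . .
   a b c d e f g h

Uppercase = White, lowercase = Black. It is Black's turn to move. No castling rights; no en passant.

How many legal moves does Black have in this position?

0

Black to move; king on a8.
In check: yes, from the white queen on d8.
Legal moves: none.
Count: 0.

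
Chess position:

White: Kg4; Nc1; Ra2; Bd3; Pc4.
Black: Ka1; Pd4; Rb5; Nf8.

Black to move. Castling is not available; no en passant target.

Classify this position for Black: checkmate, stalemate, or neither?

Black to move; black king on a1.
In check: yes, from the white rook on a2.
King squares — b1: attacked by Bd3; a2: attacked by Nc1; b2: attacked by Ra2.
Legal moves for Black: none.
In check with no legal moves → checkmate.

checkmate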